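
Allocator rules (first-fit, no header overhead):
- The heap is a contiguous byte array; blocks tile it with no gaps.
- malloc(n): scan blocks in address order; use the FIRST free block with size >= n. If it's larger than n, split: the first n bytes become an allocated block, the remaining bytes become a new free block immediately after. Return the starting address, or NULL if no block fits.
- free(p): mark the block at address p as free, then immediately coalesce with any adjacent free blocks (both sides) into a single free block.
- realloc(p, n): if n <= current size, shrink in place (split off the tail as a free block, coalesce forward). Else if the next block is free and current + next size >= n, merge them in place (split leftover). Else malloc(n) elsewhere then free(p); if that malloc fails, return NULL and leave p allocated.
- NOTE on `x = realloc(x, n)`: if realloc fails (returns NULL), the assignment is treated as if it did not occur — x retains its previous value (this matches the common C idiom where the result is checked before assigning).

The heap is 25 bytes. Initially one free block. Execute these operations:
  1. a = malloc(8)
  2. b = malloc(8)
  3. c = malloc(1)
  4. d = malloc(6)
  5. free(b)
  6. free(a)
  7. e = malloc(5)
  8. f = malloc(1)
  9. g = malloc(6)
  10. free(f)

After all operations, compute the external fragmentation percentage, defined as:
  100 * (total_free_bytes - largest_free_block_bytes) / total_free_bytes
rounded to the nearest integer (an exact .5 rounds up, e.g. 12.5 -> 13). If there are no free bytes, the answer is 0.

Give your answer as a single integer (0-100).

Answer: 43

Derivation:
Op 1: a = malloc(8) -> a = 0; heap: [0-7 ALLOC][8-24 FREE]
Op 2: b = malloc(8) -> b = 8; heap: [0-7 ALLOC][8-15 ALLOC][16-24 FREE]
Op 3: c = malloc(1) -> c = 16; heap: [0-7 ALLOC][8-15 ALLOC][16-16 ALLOC][17-24 FREE]
Op 4: d = malloc(6) -> d = 17; heap: [0-7 ALLOC][8-15 ALLOC][16-16 ALLOC][17-22 ALLOC][23-24 FREE]
Op 5: free(b) -> (freed b); heap: [0-7 ALLOC][8-15 FREE][16-16 ALLOC][17-22 ALLOC][23-24 FREE]
Op 6: free(a) -> (freed a); heap: [0-15 FREE][16-16 ALLOC][17-22 ALLOC][23-24 FREE]
Op 7: e = malloc(5) -> e = 0; heap: [0-4 ALLOC][5-15 FREE][16-16 ALLOC][17-22 ALLOC][23-24 FREE]
Op 8: f = malloc(1) -> f = 5; heap: [0-4 ALLOC][5-5 ALLOC][6-15 FREE][16-16 ALLOC][17-22 ALLOC][23-24 FREE]
Op 9: g = malloc(6) -> g = 6; heap: [0-4 ALLOC][5-5 ALLOC][6-11 ALLOC][12-15 FREE][16-16 ALLOC][17-22 ALLOC][23-24 FREE]
Op 10: free(f) -> (freed f); heap: [0-4 ALLOC][5-5 FREE][6-11 ALLOC][12-15 FREE][16-16 ALLOC][17-22 ALLOC][23-24 FREE]
Free blocks: [1 4 2] total_free=7 largest=4 -> 100*(7-4)/7 = 300/7 ≈ 42.857 -> rounds to 43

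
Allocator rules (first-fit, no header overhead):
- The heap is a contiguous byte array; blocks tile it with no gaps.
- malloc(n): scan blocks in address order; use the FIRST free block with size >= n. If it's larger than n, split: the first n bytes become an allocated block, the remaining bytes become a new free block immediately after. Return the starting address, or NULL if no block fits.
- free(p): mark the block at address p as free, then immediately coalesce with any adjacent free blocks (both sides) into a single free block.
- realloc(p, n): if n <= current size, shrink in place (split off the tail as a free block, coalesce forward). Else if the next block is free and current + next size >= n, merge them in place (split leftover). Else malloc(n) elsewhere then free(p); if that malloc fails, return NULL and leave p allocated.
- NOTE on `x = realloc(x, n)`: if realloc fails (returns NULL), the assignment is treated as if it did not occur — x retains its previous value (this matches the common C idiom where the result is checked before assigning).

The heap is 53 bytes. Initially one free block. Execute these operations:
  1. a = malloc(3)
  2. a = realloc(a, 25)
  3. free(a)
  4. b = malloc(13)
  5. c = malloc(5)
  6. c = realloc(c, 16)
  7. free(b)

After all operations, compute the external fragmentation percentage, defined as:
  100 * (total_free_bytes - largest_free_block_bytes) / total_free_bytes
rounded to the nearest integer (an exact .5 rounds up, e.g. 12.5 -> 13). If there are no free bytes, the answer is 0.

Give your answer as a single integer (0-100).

Answer: 35

Derivation:
Op 1: a = malloc(3) -> a = 0; heap: [0-2 ALLOC][3-52 FREE]
Op 2: a = realloc(a, 25) -> a = 0; heap: [0-24 ALLOC][25-52 FREE]
Op 3: free(a) -> (freed a); heap: [0-52 FREE]
Op 4: b = malloc(13) -> b = 0; heap: [0-12 ALLOC][13-52 FREE]
Op 5: c = malloc(5) -> c = 13; heap: [0-12 ALLOC][13-17 ALLOC][18-52 FREE]
Op 6: c = realloc(c, 16) -> c = 13; heap: [0-12 ALLOC][13-28 ALLOC][29-52 FREE]
Op 7: free(b) -> (freed b); heap: [0-12 FREE][13-28 ALLOC][29-52 FREE]
Free blocks: [13 24] total_free=37 largest=24 -> 100*(37-24)/37 = 1300/37 ≈ 35.135 -> rounds to 35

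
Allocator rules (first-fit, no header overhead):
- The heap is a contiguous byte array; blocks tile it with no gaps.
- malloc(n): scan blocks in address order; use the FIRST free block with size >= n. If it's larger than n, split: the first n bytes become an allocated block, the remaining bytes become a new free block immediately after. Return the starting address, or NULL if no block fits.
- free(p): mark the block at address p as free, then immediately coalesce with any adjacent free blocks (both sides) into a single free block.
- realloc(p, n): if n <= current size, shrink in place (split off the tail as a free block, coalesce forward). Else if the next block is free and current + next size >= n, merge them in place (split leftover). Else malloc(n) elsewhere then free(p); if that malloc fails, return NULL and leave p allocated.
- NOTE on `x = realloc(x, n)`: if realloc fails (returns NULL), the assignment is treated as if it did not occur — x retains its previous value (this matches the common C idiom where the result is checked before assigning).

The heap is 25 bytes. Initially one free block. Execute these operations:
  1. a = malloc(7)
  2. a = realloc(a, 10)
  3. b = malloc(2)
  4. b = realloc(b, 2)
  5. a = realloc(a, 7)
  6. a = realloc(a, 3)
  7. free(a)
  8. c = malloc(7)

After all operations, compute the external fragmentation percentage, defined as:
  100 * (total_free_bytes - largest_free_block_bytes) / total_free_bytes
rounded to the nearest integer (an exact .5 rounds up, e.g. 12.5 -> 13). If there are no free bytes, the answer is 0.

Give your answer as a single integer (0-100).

Answer: 19

Derivation:
Op 1: a = malloc(7) -> a = 0; heap: [0-6 ALLOC][7-24 FREE]
Op 2: a = realloc(a, 10) -> a = 0; heap: [0-9 ALLOC][10-24 FREE]
Op 3: b = malloc(2) -> b = 10; heap: [0-9 ALLOC][10-11 ALLOC][12-24 FREE]
Op 4: b = realloc(b, 2) -> b = 10; heap: [0-9 ALLOC][10-11 ALLOC][12-24 FREE]
Op 5: a = realloc(a, 7) -> a = 0; heap: [0-6 ALLOC][7-9 FREE][10-11 ALLOC][12-24 FREE]
Op 6: a = realloc(a, 3) -> a = 0; heap: [0-2 ALLOC][3-9 FREE][10-11 ALLOC][12-24 FREE]
Op 7: free(a) -> (freed a); heap: [0-9 FREE][10-11 ALLOC][12-24 FREE]
Op 8: c = malloc(7) -> c = 0; heap: [0-6 ALLOC][7-9 FREE][10-11 ALLOC][12-24 FREE]
Free blocks: [3 13] total_free=16 largest=13 -> 100*(16-13)/16 = 300/16 = 18.75 -> rounds to 19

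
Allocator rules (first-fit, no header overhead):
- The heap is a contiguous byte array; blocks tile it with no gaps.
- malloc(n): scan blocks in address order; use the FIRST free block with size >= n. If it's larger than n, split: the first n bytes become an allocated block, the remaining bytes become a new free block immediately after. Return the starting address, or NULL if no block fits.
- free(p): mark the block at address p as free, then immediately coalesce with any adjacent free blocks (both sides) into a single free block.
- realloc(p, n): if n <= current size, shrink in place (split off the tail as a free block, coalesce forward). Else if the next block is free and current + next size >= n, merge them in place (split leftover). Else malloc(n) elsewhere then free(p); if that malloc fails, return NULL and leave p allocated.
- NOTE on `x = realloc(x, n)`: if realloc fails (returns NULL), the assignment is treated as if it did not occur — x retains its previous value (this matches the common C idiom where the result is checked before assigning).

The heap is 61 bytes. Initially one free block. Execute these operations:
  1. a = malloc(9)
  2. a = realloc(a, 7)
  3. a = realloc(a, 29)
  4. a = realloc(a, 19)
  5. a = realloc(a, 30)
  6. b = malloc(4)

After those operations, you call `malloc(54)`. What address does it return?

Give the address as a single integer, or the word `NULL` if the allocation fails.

Op 1: a = malloc(9) -> a = 0; heap: [0-8 ALLOC][9-60 FREE]
Op 2: a = realloc(a, 7) -> a = 0; heap: [0-6 ALLOC][7-60 FREE]
Op 3: a = realloc(a, 29) -> a = 0; heap: [0-28 ALLOC][29-60 FREE]
Op 4: a = realloc(a, 19) -> a = 0; heap: [0-18 ALLOC][19-60 FREE]
Op 5: a = realloc(a, 30) -> a = 0; heap: [0-29 ALLOC][30-60 FREE]
Op 6: b = malloc(4) -> b = 30; heap: [0-29 ALLOC][30-33 ALLOC][34-60 FREE]
malloc(54): first-fit scan over [0-29 ALLOC][30-33 ALLOC][34-60 FREE] -> NULL

Answer: NULL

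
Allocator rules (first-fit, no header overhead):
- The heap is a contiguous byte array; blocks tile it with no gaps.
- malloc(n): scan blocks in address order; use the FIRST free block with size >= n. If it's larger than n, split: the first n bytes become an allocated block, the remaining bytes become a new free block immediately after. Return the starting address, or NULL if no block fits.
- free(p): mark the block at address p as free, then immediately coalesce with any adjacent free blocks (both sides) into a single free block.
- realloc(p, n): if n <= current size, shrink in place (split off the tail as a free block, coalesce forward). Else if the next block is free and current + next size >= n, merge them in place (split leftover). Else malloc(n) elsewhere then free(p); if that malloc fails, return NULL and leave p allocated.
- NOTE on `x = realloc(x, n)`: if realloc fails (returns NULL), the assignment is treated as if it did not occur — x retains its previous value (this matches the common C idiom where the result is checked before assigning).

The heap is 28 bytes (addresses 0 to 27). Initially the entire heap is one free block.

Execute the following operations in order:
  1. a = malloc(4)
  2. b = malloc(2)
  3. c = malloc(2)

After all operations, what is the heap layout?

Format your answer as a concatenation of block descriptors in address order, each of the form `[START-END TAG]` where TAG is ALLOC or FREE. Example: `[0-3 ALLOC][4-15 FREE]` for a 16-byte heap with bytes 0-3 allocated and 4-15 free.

Answer: [0-3 ALLOC][4-5 ALLOC][6-7 ALLOC][8-27 FREE]

Derivation:
Op 1: a = malloc(4) -> a = 0; heap: [0-3 ALLOC][4-27 FREE]
Op 2: b = malloc(2) -> b = 4; heap: [0-3 ALLOC][4-5 ALLOC][6-27 FREE]
Op 3: c = malloc(2) -> c = 6; heap: [0-3 ALLOC][4-5 ALLOC][6-7 ALLOC][8-27 FREE]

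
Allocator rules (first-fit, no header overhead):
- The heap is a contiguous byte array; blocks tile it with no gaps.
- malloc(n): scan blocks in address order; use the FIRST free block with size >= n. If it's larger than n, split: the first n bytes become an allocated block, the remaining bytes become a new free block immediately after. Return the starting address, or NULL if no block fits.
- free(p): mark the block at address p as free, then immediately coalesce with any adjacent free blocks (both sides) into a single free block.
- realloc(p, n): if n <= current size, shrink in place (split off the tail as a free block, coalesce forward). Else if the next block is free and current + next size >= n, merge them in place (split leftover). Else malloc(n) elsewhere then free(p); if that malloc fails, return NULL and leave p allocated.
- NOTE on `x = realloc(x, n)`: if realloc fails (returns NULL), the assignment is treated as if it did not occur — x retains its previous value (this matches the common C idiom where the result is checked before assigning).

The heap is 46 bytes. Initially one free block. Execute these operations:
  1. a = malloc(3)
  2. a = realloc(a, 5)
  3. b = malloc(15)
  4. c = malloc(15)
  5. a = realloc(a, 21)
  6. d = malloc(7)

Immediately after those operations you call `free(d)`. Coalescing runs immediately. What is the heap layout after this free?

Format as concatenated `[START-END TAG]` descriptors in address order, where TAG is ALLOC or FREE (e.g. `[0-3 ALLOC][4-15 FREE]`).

Answer: [0-4 ALLOC][5-19 ALLOC][20-34 ALLOC][35-45 FREE]

Derivation:
Op 1: a = malloc(3) -> a = 0; heap: [0-2 ALLOC][3-45 FREE]
Op 2: a = realloc(a, 5) -> a = 0; heap: [0-4 ALLOC][5-45 FREE]
Op 3: b = malloc(15) -> b = 5; heap: [0-4 ALLOC][5-19 ALLOC][20-45 FREE]
Op 4: c = malloc(15) -> c = 20; heap: [0-4 ALLOC][5-19 ALLOC][20-34 ALLOC][35-45 FREE]
Op 5: a = realloc(a, 21) -> NULL (a unchanged); heap: [0-4 ALLOC][5-19 ALLOC][20-34 ALLOC][35-45 FREE]
Op 6: d = malloc(7) -> d = 35; heap: [0-4 ALLOC][5-19 ALLOC][20-34 ALLOC][35-41 ALLOC][42-45 FREE]
free(d): d = 35 -> block [35-41 ALLOC]; mark free, coalesce with adjacent free neighbors -> [0-4 ALLOC][5-19 ALLOC][20-34 ALLOC][35-45 FREE]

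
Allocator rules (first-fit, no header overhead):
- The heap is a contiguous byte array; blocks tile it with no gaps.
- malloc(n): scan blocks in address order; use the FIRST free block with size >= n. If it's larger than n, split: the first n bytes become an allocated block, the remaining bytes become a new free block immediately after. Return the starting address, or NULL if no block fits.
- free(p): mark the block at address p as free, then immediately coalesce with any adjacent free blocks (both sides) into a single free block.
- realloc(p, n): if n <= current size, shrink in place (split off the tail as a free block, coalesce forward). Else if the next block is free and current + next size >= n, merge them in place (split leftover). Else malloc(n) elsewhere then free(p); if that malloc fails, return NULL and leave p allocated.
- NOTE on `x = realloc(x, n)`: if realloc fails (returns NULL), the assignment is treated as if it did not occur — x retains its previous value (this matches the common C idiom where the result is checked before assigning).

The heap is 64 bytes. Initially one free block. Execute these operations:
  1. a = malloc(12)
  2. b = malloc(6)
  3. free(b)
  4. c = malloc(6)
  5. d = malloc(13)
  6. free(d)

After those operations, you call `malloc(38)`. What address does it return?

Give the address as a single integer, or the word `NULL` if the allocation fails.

Answer: 18

Derivation:
Op 1: a = malloc(12) -> a = 0; heap: [0-11 ALLOC][12-63 FREE]
Op 2: b = malloc(6) -> b = 12; heap: [0-11 ALLOC][12-17 ALLOC][18-63 FREE]
Op 3: free(b) -> (freed b); heap: [0-11 ALLOC][12-63 FREE]
Op 4: c = malloc(6) -> c = 12; heap: [0-11 ALLOC][12-17 ALLOC][18-63 FREE]
Op 5: d = malloc(13) -> d = 18; heap: [0-11 ALLOC][12-17 ALLOC][18-30 ALLOC][31-63 FREE]
Op 6: free(d) -> (freed d); heap: [0-11 ALLOC][12-17 ALLOC][18-63 FREE]
malloc(38): first-fit scan over [0-11 ALLOC][12-17 ALLOC][18-63 FREE] -> 18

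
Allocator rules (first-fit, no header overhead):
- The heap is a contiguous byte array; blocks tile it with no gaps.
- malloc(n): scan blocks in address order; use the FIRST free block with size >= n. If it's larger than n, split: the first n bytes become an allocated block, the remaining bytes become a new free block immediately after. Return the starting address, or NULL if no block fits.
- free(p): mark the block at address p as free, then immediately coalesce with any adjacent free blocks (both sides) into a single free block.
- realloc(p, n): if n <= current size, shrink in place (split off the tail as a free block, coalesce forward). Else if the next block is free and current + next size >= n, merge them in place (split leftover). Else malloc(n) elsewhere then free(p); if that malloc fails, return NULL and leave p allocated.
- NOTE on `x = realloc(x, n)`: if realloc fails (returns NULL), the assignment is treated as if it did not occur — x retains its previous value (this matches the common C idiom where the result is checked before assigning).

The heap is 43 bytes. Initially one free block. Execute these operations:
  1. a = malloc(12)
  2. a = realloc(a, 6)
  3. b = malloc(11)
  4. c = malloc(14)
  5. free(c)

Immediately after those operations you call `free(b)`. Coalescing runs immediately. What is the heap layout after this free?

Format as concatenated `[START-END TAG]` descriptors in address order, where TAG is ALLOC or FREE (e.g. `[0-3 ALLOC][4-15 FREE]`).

Answer: [0-5 ALLOC][6-42 FREE]

Derivation:
Op 1: a = malloc(12) -> a = 0; heap: [0-11 ALLOC][12-42 FREE]
Op 2: a = realloc(a, 6) -> a = 0; heap: [0-5 ALLOC][6-42 FREE]
Op 3: b = malloc(11) -> b = 6; heap: [0-5 ALLOC][6-16 ALLOC][17-42 FREE]
Op 4: c = malloc(14) -> c = 17; heap: [0-5 ALLOC][6-16 ALLOC][17-30 ALLOC][31-42 FREE]
Op 5: free(c) -> (freed c); heap: [0-5 ALLOC][6-16 ALLOC][17-42 FREE]
free(b): b = 6 -> block [6-16 ALLOC]; mark free, coalesce with adjacent free neighbors -> [0-5 ALLOC][6-42 FREE]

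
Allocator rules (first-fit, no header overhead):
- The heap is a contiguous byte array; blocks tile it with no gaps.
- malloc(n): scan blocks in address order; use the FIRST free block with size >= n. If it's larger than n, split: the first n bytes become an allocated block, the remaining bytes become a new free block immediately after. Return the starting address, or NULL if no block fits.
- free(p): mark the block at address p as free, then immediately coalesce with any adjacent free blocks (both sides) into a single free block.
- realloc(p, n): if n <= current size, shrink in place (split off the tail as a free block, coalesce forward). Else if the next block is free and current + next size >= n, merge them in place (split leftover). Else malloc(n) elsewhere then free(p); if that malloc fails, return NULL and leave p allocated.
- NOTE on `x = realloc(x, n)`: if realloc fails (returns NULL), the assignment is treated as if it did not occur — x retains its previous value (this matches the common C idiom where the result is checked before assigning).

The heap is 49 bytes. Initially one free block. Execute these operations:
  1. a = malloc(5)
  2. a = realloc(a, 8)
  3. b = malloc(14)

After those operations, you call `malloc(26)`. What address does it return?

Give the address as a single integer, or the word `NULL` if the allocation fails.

Answer: 22

Derivation:
Op 1: a = malloc(5) -> a = 0; heap: [0-4 ALLOC][5-48 FREE]
Op 2: a = realloc(a, 8) -> a = 0; heap: [0-7 ALLOC][8-48 FREE]
Op 3: b = malloc(14) -> b = 8; heap: [0-7 ALLOC][8-21 ALLOC][22-48 FREE]
malloc(26): first-fit scan over [0-7 ALLOC][8-21 ALLOC][22-48 FREE] -> 22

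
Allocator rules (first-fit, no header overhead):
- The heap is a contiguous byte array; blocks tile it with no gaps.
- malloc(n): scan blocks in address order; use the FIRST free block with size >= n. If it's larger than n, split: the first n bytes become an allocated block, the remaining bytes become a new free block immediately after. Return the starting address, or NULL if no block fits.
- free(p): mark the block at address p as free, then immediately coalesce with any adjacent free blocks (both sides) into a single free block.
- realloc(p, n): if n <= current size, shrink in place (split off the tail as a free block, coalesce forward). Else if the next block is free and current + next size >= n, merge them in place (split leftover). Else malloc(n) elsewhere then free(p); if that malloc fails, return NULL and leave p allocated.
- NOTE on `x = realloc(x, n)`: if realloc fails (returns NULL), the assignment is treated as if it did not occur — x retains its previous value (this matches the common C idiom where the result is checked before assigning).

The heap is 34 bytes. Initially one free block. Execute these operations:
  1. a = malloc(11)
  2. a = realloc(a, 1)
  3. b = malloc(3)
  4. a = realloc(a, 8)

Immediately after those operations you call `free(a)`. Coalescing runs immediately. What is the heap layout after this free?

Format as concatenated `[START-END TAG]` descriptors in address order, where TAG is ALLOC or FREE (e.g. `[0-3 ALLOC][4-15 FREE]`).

Op 1: a = malloc(11) -> a = 0; heap: [0-10 ALLOC][11-33 FREE]
Op 2: a = realloc(a, 1) -> a = 0; heap: [0-0 ALLOC][1-33 FREE]
Op 3: b = malloc(3) -> b = 1; heap: [0-0 ALLOC][1-3 ALLOC][4-33 FREE]
Op 4: a = realloc(a, 8) -> a = 4; heap: [0-0 FREE][1-3 ALLOC][4-11 ALLOC][12-33 FREE]
free(a): a = 4 -> block [4-11 ALLOC]; mark free, coalesce with adjacent free neighbors -> [0-0 FREE][1-3 ALLOC][4-33 FREE]

Answer: [0-0 FREE][1-3 ALLOC][4-33 FREE]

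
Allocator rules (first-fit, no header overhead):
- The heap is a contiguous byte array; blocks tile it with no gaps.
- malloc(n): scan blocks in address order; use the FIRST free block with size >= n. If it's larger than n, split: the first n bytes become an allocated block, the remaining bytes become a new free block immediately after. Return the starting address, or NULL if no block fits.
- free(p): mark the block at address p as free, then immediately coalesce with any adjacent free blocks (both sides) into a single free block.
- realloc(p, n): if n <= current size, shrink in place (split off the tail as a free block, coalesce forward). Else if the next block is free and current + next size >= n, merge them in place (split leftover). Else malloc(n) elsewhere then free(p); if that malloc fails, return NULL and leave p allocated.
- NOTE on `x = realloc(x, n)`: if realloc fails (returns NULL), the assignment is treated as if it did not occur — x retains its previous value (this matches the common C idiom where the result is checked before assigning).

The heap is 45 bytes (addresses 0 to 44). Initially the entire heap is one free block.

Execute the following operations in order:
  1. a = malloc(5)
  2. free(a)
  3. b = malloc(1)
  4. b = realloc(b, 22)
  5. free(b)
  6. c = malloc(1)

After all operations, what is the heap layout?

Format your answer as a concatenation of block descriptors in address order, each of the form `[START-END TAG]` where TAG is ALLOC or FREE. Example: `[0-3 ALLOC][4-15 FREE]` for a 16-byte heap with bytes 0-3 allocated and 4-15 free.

Answer: [0-0 ALLOC][1-44 FREE]

Derivation:
Op 1: a = malloc(5) -> a = 0; heap: [0-4 ALLOC][5-44 FREE]
Op 2: free(a) -> (freed a); heap: [0-44 FREE]
Op 3: b = malloc(1) -> b = 0; heap: [0-0 ALLOC][1-44 FREE]
Op 4: b = realloc(b, 22) -> b = 0; heap: [0-21 ALLOC][22-44 FREE]
Op 5: free(b) -> (freed b); heap: [0-44 FREE]
Op 6: c = malloc(1) -> c = 0; heap: [0-0 ALLOC][1-44 FREE]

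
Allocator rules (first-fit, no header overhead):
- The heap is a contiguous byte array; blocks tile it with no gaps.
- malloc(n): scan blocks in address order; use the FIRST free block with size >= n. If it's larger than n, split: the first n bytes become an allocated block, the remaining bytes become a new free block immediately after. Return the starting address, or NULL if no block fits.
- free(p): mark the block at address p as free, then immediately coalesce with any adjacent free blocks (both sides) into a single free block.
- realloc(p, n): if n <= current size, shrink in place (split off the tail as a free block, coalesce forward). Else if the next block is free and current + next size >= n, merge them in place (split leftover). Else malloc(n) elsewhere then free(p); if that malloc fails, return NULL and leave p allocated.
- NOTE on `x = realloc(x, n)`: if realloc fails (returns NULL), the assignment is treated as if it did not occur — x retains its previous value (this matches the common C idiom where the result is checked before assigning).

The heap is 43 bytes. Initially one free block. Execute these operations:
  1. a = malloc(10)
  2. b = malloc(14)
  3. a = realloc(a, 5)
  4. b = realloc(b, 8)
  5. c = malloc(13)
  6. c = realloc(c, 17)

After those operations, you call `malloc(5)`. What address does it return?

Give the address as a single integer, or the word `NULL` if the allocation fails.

Op 1: a = malloc(10) -> a = 0; heap: [0-9 ALLOC][10-42 FREE]
Op 2: b = malloc(14) -> b = 10; heap: [0-9 ALLOC][10-23 ALLOC][24-42 FREE]
Op 3: a = realloc(a, 5) -> a = 0; heap: [0-4 ALLOC][5-9 FREE][10-23 ALLOC][24-42 FREE]
Op 4: b = realloc(b, 8) -> b = 10; heap: [0-4 ALLOC][5-9 FREE][10-17 ALLOC][18-42 FREE]
Op 5: c = malloc(13) -> c = 18; heap: [0-4 ALLOC][5-9 FREE][10-17 ALLOC][18-30 ALLOC][31-42 FREE]
Op 6: c = realloc(c, 17) -> c = 18; heap: [0-4 ALLOC][5-9 FREE][10-17 ALLOC][18-34 ALLOC][35-42 FREE]
malloc(5): first-fit scan over [0-4 ALLOC][5-9 FREE][10-17 ALLOC][18-34 ALLOC][35-42 FREE] -> 5

Answer: 5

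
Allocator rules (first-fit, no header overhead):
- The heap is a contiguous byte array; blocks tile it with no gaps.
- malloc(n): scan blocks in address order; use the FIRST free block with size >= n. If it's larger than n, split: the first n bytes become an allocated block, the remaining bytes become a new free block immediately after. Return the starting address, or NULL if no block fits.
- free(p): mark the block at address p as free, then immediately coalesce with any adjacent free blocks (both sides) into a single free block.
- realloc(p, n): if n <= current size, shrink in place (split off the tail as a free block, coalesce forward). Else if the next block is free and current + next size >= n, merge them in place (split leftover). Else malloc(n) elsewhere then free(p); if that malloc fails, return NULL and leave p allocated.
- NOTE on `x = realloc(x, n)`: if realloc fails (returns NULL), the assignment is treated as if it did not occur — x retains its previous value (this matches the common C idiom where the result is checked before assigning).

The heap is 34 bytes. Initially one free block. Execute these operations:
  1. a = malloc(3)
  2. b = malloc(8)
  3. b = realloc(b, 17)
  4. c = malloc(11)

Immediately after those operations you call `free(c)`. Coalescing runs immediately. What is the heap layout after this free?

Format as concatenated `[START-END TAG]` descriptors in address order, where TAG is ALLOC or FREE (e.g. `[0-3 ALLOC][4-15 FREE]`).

Op 1: a = malloc(3) -> a = 0; heap: [0-2 ALLOC][3-33 FREE]
Op 2: b = malloc(8) -> b = 3; heap: [0-2 ALLOC][3-10 ALLOC][11-33 FREE]
Op 3: b = realloc(b, 17) -> b = 3; heap: [0-2 ALLOC][3-19 ALLOC][20-33 FREE]
Op 4: c = malloc(11) -> c = 20; heap: [0-2 ALLOC][3-19 ALLOC][20-30 ALLOC][31-33 FREE]
free(c): c = 20 -> block [20-30 ALLOC]; mark free, coalesce with adjacent free neighbors -> [0-2 ALLOC][3-19 ALLOC][20-33 FREE]

Answer: [0-2 ALLOC][3-19 ALLOC][20-33 FREE]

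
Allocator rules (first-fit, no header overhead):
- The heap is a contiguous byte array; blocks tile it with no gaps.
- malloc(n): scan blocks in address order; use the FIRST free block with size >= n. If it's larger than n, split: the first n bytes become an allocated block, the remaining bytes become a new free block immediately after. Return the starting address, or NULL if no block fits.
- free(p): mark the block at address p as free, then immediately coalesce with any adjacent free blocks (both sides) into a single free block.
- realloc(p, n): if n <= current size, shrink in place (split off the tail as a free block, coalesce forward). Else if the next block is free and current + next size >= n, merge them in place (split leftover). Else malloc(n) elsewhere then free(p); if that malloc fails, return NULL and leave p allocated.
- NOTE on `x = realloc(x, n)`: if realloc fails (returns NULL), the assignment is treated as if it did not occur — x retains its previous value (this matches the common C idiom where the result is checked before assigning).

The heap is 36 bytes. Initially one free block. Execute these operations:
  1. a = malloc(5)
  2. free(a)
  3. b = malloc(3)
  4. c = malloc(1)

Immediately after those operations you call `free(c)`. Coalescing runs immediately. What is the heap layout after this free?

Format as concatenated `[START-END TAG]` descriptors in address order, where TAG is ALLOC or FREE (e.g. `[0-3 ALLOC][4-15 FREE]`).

Answer: [0-2 ALLOC][3-35 FREE]

Derivation:
Op 1: a = malloc(5) -> a = 0; heap: [0-4 ALLOC][5-35 FREE]
Op 2: free(a) -> (freed a); heap: [0-35 FREE]
Op 3: b = malloc(3) -> b = 0; heap: [0-2 ALLOC][3-35 FREE]
Op 4: c = malloc(1) -> c = 3; heap: [0-2 ALLOC][3-3 ALLOC][4-35 FREE]
free(c): c = 3 -> block [3-3 ALLOC]; mark free, coalesce with adjacent free neighbors -> [0-2 ALLOC][3-35 FREE]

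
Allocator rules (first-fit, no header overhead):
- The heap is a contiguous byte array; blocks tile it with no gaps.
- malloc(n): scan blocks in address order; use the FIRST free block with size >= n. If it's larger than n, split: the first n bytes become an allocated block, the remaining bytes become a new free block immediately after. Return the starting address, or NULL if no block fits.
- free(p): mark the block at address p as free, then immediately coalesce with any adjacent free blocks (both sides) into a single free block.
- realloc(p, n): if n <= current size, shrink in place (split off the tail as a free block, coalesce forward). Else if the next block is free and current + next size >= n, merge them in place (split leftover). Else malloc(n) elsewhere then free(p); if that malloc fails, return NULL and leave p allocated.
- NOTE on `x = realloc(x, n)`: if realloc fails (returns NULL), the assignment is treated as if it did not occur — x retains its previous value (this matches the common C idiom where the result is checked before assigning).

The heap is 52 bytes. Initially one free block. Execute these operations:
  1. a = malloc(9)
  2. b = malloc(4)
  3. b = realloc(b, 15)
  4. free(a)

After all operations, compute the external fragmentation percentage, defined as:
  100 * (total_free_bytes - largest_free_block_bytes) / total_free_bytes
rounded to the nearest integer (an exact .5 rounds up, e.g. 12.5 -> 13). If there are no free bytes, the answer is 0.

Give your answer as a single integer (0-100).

Answer: 24

Derivation:
Op 1: a = malloc(9) -> a = 0; heap: [0-8 ALLOC][9-51 FREE]
Op 2: b = malloc(4) -> b = 9; heap: [0-8 ALLOC][9-12 ALLOC][13-51 FREE]
Op 3: b = realloc(b, 15) -> b = 9; heap: [0-8 ALLOC][9-23 ALLOC][24-51 FREE]
Op 4: free(a) -> (freed a); heap: [0-8 FREE][9-23 ALLOC][24-51 FREE]
Free blocks: [9 28] total_free=37 largest=28 -> 100*(37-28)/37 = 900/37 ≈ 24.324 -> rounds to 24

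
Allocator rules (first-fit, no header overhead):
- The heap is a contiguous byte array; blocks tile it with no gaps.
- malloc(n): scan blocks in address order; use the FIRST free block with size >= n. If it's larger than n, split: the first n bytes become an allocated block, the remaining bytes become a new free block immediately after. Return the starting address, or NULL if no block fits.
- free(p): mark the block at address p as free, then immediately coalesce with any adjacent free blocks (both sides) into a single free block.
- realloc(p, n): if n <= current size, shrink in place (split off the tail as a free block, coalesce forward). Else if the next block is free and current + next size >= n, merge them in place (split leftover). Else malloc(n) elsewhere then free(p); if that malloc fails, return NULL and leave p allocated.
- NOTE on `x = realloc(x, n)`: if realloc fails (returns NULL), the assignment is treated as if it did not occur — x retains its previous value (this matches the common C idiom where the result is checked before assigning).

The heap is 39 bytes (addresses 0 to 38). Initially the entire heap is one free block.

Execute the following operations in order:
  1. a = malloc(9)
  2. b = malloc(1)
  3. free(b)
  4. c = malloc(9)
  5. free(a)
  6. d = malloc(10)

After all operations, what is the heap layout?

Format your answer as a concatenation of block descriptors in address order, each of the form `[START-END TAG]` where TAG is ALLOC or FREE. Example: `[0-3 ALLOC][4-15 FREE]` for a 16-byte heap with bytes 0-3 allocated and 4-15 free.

Answer: [0-8 FREE][9-17 ALLOC][18-27 ALLOC][28-38 FREE]

Derivation:
Op 1: a = malloc(9) -> a = 0; heap: [0-8 ALLOC][9-38 FREE]
Op 2: b = malloc(1) -> b = 9; heap: [0-8 ALLOC][9-9 ALLOC][10-38 FREE]
Op 3: free(b) -> (freed b); heap: [0-8 ALLOC][9-38 FREE]
Op 4: c = malloc(9) -> c = 9; heap: [0-8 ALLOC][9-17 ALLOC][18-38 FREE]
Op 5: free(a) -> (freed a); heap: [0-8 FREE][9-17 ALLOC][18-38 FREE]
Op 6: d = malloc(10) -> d = 18; heap: [0-8 FREE][9-17 ALLOC][18-27 ALLOC][28-38 FREE]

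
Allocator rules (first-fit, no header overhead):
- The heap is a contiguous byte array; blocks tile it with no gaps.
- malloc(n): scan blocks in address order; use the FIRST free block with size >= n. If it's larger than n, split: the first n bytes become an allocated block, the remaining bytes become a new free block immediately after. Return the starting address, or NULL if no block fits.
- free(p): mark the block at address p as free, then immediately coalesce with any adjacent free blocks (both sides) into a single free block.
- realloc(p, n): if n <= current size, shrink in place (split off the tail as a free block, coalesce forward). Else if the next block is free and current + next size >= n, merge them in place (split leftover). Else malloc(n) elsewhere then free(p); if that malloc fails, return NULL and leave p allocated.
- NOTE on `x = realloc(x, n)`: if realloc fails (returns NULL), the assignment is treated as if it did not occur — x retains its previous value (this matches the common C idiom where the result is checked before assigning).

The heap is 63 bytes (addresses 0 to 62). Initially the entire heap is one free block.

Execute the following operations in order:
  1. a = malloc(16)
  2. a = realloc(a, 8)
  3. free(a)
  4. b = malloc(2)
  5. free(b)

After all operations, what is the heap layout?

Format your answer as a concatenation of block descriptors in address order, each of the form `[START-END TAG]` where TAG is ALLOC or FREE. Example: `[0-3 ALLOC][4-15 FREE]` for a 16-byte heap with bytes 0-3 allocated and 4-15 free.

Op 1: a = malloc(16) -> a = 0; heap: [0-15 ALLOC][16-62 FREE]
Op 2: a = realloc(a, 8) -> a = 0; heap: [0-7 ALLOC][8-62 FREE]
Op 3: free(a) -> (freed a); heap: [0-62 FREE]
Op 4: b = malloc(2) -> b = 0; heap: [0-1 ALLOC][2-62 FREE]
Op 5: free(b) -> (freed b); heap: [0-62 FREE]

Answer: [0-62 FREE]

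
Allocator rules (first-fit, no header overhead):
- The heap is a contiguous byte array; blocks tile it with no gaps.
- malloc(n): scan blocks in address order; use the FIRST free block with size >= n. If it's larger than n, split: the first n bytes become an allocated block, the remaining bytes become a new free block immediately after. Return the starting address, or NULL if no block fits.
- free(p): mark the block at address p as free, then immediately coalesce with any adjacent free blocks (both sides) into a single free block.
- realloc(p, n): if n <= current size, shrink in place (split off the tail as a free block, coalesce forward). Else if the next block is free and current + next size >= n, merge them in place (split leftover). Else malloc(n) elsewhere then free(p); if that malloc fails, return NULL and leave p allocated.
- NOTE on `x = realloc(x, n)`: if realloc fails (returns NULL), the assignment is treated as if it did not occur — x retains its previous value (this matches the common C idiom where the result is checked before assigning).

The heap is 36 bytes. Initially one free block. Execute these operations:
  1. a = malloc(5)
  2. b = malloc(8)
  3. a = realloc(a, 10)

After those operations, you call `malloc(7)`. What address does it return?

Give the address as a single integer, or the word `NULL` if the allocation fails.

Op 1: a = malloc(5) -> a = 0; heap: [0-4 ALLOC][5-35 FREE]
Op 2: b = malloc(8) -> b = 5; heap: [0-4 ALLOC][5-12 ALLOC][13-35 FREE]
Op 3: a = realloc(a, 10) -> a = 13; heap: [0-4 FREE][5-12 ALLOC][13-22 ALLOC][23-35 FREE]
malloc(7): first-fit scan over [0-4 FREE][5-12 ALLOC][13-22 ALLOC][23-35 FREE] -> 23

Answer: 23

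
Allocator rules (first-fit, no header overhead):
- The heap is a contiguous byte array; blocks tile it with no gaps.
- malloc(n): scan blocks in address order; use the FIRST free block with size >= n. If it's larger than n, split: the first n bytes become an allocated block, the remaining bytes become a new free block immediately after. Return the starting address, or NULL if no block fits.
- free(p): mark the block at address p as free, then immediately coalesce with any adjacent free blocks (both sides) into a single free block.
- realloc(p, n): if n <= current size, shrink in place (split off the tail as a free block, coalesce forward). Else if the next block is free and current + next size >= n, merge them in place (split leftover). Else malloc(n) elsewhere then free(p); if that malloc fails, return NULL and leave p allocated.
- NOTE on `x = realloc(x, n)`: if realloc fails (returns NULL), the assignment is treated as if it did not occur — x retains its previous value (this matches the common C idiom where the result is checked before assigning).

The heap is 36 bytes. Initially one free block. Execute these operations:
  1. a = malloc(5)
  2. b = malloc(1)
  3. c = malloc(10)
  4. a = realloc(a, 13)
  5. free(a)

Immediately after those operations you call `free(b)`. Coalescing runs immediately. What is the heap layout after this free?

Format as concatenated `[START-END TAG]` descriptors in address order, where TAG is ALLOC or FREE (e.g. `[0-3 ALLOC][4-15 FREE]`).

Op 1: a = malloc(5) -> a = 0; heap: [0-4 ALLOC][5-35 FREE]
Op 2: b = malloc(1) -> b = 5; heap: [0-4 ALLOC][5-5 ALLOC][6-35 FREE]
Op 3: c = malloc(10) -> c = 6; heap: [0-4 ALLOC][5-5 ALLOC][6-15 ALLOC][16-35 FREE]
Op 4: a = realloc(a, 13) -> a = 16; heap: [0-4 FREE][5-5 ALLOC][6-15 ALLOC][16-28 ALLOC][29-35 FREE]
Op 5: free(a) -> (freed a); heap: [0-4 FREE][5-5 ALLOC][6-15 ALLOC][16-35 FREE]
free(b): b = 5 -> block [5-5 ALLOC]; mark free, coalesce with adjacent free neighbors -> [0-5 FREE][6-15 ALLOC][16-35 FREE]

Answer: [0-5 FREE][6-15 ALLOC][16-35 FREE]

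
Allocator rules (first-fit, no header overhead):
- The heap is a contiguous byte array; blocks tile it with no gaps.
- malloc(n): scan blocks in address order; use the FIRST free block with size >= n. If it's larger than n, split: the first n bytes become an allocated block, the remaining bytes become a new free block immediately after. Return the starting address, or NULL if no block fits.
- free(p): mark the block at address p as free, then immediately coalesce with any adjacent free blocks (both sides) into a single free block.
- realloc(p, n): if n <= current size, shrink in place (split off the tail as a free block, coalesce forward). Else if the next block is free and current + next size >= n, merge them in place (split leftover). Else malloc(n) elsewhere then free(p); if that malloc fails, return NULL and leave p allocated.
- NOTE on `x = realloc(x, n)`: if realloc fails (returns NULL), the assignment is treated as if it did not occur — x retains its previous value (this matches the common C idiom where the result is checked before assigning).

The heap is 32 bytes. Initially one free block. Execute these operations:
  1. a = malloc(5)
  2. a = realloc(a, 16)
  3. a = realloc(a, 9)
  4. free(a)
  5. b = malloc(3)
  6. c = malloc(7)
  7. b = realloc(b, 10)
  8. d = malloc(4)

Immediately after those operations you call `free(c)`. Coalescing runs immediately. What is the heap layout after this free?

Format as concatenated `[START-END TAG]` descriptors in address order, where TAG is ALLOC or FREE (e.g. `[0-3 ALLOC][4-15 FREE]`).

Answer: [0-9 FREE][10-19 ALLOC][20-23 ALLOC][24-31 FREE]

Derivation:
Op 1: a = malloc(5) -> a = 0; heap: [0-4 ALLOC][5-31 FREE]
Op 2: a = realloc(a, 16) -> a = 0; heap: [0-15 ALLOC][16-31 FREE]
Op 3: a = realloc(a, 9) -> a = 0; heap: [0-8 ALLOC][9-31 FREE]
Op 4: free(a) -> (freed a); heap: [0-31 FREE]
Op 5: b = malloc(3) -> b = 0; heap: [0-2 ALLOC][3-31 FREE]
Op 6: c = malloc(7) -> c = 3; heap: [0-2 ALLOC][3-9 ALLOC][10-31 FREE]
Op 7: b = realloc(b, 10) -> b = 10; heap: [0-2 FREE][3-9 ALLOC][10-19 ALLOC][20-31 FREE]
Op 8: d = malloc(4) -> d = 20; heap: [0-2 FREE][3-9 ALLOC][10-19 ALLOC][20-23 ALLOC][24-31 FREE]
free(c): c = 3 -> block [3-9 ALLOC]; mark free, coalesce with adjacent free neighbors -> [0-9 FREE][10-19 ALLOC][20-23 ALLOC][24-31 FREE]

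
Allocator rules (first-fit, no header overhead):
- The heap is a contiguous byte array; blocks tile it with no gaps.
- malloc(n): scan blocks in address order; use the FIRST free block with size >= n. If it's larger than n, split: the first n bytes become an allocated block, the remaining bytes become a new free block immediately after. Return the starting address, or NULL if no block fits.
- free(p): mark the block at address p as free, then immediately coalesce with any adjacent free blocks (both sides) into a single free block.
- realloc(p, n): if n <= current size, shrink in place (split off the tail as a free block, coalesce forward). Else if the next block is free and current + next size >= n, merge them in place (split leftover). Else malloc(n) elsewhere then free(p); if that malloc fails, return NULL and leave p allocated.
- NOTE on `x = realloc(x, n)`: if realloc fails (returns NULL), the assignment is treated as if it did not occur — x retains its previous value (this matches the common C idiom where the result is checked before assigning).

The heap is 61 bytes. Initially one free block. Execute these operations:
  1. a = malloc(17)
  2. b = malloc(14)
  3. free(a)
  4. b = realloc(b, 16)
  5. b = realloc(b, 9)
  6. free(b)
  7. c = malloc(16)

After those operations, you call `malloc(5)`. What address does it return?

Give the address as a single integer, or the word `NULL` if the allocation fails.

Op 1: a = malloc(17) -> a = 0; heap: [0-16 ALLOC][17-60 FREE]
Op 2: b = malloc(14) -> b = 17; heap: [0-16 ALLOC][17-30 ALLOC][31-60 FREE]
Op 3: free(a) -> (freed a); heap: [0-16 FREE][17-30 ALLOC][31-60 FREE]
Op 4: b = realloc(b, 16) -> b = 17; heap: [0-16 FREE][17-32 ALLOC][33-60 FREE]
Op 5: b = realloc(b, 9) -> b = 17; heap: [0-16 FREE][17-25 ALLOC][26-60 FREE]
Op 6: free(b) -> (freed b); heap: [0-60 FREE]
Op 7: c = malloc(16) -> c = 0; heap: [0-15 ALLOC][16-60 FREE]
malloc(5): first-fit scan over [0-15 ALLOC][16-60 FREE] -> 16

Answer: 16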